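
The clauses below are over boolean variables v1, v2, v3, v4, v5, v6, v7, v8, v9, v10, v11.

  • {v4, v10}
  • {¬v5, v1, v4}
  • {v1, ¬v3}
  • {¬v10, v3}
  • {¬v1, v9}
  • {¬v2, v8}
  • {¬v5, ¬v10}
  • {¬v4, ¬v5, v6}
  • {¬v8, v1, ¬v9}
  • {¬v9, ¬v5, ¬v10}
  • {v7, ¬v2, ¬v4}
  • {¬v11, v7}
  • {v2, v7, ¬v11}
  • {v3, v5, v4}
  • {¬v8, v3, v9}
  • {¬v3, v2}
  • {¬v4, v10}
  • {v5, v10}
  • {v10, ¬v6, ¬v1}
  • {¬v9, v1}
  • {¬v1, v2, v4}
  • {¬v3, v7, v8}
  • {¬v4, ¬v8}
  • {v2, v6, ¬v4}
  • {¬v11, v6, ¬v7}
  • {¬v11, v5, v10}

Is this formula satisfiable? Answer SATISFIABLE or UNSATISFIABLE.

v11 occurs only negated in the remaining clauses — set v11 = False.
Branch on v1: take v1 = True.
  then v9 is forced to True.
For the remaining variables, v2 = True, v3 = True, v4 = False, v5 = False, v6 = False, v7 = True, v8 = True, v10 = True works.
So v1 = 1, v2 = 1, v3 = 1, v4 = 0, v5 = 0, v6 = 0, v7 = 1, v8 = 1, v9 = 1, v10 = 1, v11 = 0 is a satisfying assignment.

SATISFIABLE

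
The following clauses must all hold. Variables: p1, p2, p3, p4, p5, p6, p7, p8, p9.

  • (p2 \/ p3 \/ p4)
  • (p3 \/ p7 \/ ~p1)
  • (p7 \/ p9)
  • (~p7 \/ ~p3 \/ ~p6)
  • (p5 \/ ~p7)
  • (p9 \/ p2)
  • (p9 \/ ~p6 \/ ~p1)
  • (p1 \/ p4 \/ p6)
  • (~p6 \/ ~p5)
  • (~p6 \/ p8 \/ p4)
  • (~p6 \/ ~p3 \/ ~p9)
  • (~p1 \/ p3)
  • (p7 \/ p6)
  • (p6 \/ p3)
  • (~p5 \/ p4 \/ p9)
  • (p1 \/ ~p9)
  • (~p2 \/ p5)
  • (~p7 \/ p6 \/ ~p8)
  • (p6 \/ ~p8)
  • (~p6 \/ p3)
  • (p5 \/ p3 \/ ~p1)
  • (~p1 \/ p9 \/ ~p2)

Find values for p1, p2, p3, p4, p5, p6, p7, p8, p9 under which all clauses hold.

p1=True, p2=False, p3=True, p4=True, p5=True, p6=False, p7=True, p8=False, p9=True

p4 occurs only positively in the remaining clauses — set p4 = True.
Branch on p1: take p1 = True.
  then p3 is forced to True.
Set p2 = False and propagate.
  then p9 is forced to True.
  then p6 is forced to False.
  then p7 is forced to True.
  then p5 is forced to True.
  then p8 is forced to False.
Every clause has at least one true literal under this assignment.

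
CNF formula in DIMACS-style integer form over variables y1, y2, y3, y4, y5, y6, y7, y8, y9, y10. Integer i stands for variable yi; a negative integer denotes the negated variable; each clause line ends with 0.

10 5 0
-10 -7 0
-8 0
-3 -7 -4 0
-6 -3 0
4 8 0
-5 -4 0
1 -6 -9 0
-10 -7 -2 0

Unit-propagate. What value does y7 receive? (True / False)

False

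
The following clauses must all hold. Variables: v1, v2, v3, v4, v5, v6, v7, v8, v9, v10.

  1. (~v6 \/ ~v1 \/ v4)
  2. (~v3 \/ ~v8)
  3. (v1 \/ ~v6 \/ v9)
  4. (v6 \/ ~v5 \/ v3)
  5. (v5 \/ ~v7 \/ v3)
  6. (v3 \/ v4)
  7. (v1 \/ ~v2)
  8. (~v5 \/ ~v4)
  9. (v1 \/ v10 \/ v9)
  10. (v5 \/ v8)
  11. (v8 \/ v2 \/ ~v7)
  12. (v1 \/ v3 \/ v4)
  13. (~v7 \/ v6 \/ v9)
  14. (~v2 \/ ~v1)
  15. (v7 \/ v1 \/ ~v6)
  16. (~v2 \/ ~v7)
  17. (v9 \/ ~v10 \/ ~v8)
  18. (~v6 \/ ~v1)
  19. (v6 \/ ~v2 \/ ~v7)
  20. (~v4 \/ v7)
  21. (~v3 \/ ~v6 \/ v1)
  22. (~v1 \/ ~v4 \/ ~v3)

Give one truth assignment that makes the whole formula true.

Branch on v1: take v1 = True.
  then v2 is forced to False.
  then v6 is forced to False.
Try v3 = True.
  then v8 is forced to False.
  then v5 is forced to True.
  then v4 is forced to False.
  then v7 is forced to False.
v9, v10 are now unconstrained; take v9 = False, v10 = True.

v1=1  v2=0  v3=1  v4=0  v5=1  v6=0  v7=0  v8=0  v9=0  v10=1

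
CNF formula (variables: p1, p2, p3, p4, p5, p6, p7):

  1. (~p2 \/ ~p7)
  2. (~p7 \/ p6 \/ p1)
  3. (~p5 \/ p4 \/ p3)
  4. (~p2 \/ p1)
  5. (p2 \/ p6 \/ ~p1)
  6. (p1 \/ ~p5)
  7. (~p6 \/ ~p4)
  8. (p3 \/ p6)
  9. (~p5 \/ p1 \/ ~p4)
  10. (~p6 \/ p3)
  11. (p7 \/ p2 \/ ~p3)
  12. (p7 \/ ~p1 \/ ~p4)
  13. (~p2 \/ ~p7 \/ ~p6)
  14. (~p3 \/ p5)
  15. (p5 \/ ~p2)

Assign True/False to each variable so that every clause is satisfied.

p1=T, p2=T, p3=T, p4=F, p5=T, p6=T, p7=F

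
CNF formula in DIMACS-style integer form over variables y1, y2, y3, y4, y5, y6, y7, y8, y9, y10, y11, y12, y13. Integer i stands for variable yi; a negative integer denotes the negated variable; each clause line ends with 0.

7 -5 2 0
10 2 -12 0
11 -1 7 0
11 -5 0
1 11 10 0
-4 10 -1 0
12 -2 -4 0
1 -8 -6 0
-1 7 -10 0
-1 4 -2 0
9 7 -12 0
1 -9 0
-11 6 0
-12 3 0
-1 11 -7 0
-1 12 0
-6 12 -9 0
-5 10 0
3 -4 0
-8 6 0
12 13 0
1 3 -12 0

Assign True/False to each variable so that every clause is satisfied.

y1=F, y2=F, y3=F, y4=F, y5=F, y6=T, y7=T, y8=F, y9=F, y10=T, y11=T, y12=F, y13=T

y5 occurs only negated in the remaining clauses — set y5 = False.
Pure literal: y8 appears only negated; assign y8 = False.
Try y1 = False.
  then y9 is forced to False.
Branch on y2: take y2 = False.
Branch on y3: take y3 = False.
  then y12 is forced to False.
  then y4 is forced to False.
  then y13 is forced to True.
For the remaining variables, y6 = True, y7 = True, y10 = True, y11 = True works.
Every clause has at least one true literal under this assignment.
Check each clause:
  1. (~y5 \/ y2 \/ y7) — ~y5 is true.
  2. (y10 \/ y2 \/ ~y12) — y10 is true.
  3. (y11 \/ y7 \/ ~y1) — y11 is true.
  4. (y11 \/ ~y5) — y11 is true.
  5. (y10 \/ y11 \/ y1) — y10 is true.
  6. (y10 \/ ~y1 \/ ~y4) — y10 is true.
  7. (y12 \/ ~y2 \/ ~y4) — ~y4 is true.
  8. (~y8 \/ ~y6 \/ y1) — ~y8 is true.
  9. (~y10 \/ ~y1 \/ y7) — ~y1 is true.
  10. (y4 \/ ~y2 \/ ~y1) — ~y2 is true.
  11. (~y12 \/ y7 \/ y9) — ~y12 is true.
  12. (~y9 \/ y1) — ~y9 is true.
  13. (y6 \/ ~y11) — y6 is true.
  14. (~y12 \/ y3) — ~y12 is true.
  15. (~y1 \/ ~y7 \/ y11) — y11 is true.
  16. (y12 \/ ~y1) — ~y1 is true.
  17. (~y9 \/ ~y6 \/ y12) — ~y9 is true.
  18. (~y5 \/ y10) — y10 is true.
  19. (~y4 \/ y3) — ~y4 is true.
  20. (y6 \/ ~y8) — ~y8 is true.
  21. (y13 \/ y12) — y13 is true.
  22. (y1 \/ ~y12 \/ y3) — ~y12 is true.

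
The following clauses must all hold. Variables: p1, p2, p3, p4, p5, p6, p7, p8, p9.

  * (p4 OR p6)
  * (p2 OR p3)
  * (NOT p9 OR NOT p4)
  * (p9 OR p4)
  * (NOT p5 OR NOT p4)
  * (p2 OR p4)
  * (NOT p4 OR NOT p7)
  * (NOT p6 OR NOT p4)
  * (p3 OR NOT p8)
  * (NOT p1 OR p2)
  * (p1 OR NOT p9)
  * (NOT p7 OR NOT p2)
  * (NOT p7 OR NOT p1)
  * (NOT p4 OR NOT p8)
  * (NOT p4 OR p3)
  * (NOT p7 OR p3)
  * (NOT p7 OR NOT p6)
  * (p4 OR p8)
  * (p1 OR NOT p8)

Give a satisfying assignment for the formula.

Pure literal: p3 appears only positively; assign p3 = True.
Pure literal: p7 appears only negated; assign p7 = False.
Set p1 = True and propagate.
  then p2 is forced to True.
For the remaining variables, p4 = False, p5 = True, p6 = True, p8 = True, p9 = True works.
Check each clause:
  1. (p6 OR p4) — p6 is true.
  2. (p2 OR p3) — p2 is true.
  3. (NOT p4 OR NOT p9) — NOT p4 is true.
  4. (p4 OR p9) — p9 is true.
  5. (NOT p5 OR NOT p4) — NOT p4 is true.
  6. (p4 OR p2) — p2 is true.
  7. (NOT p7 OR NOT p4) — NOT p7 is true.
  8. (NOT p4 OR NOT p6) — NOT p4 is true.
  9. (NOT p8 OR p3) — p3 is true.
  10. (NOT p1 OR p2) — p2 is true.
  11. (p1 OR NOT p9) — p1 is true.
  12. (NOT p7 OR NOT p2) — NOT p7 is true.
  13. (NOT p1 OR NOT p7) — NOT p7 is true.
  14. (NOT p8 OR NOT p4) — NOT p4 is true.
  15. (p3 OR NOT p4) — p3 is true.
  16. (NOT p7 OR p3) — NOT p7 is true.
  17. (NOT p7 OR NOT p6) — NOT p7 is true.
  18. (p8 OR p4) — p8 is true.
  19. (NOT p8 OR p1) — p1 is true.

p1=1, p2=1, p3=1, p4=0, p5=1, p6=1, p7=0, p8=1, p9=1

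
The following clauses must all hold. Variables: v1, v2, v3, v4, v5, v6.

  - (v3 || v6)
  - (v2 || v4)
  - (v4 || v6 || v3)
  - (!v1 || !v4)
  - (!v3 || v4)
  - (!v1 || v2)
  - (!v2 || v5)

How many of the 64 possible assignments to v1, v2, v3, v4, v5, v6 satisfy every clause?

11

Split on v4, then v2.
  v4=T, v2=T: remaining (v1,v3,v5,v6) ∈ {(F,F,T,T); (F,T,T,F); (F,T,T,T)} — 3.
  v4=T, v2=F: v5 free; 3 ways for (v1,v3,v6) × 2^1 = 6.
  v4=F, v2=T: remaining (v1,v3,v5,v6) ∈ {(F,F,T,T); (T,F,T,T)} — 2.
  v4=F, v2=F: a clause becomes empty — 0.
Total: 3 + 6 + 2 + 0 = 11.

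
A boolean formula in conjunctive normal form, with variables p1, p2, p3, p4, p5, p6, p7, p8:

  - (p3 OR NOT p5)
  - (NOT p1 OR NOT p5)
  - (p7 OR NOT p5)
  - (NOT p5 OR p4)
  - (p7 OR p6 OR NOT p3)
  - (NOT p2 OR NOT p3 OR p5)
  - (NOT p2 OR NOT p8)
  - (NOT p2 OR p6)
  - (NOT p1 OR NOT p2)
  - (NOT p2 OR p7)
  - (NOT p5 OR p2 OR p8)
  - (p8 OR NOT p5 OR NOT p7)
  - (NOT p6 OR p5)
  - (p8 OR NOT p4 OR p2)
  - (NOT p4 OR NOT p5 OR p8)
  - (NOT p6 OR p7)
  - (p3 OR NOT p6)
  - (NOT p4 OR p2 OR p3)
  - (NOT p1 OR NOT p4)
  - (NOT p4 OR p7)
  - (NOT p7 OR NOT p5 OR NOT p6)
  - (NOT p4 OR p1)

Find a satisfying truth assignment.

p1=1  p2=0  p3=0  p4=0  p5=0  p6=0  p7=1  p8=1

Check each clause:
  1. (p3 OR NOT p5) — NOT p5 is true.
  2. (NOT p1 OR NOT p5) — NOT p5 is true.
  3. (NOT p5 OR p7) — NOT p5 is true.
  4. (p4 OR NOT p5) — NOT p5 is true.
  5. (p7 OR NOT p3 OR p6) — NOT p3 is true.
  6. (p5 OR NOT p2 OR NOT p3) — NOT p3 is true.
  7. (NOT p2 OR NOT p8) — NOT p2 is true.
  8. (NOT p2 OR p6) — NOT p2 is true.
  9. (NOT p1 OR NOT p2) — NOT p2 is true.
  10. (NOT p2 OR p7) — NOT p2 is true.
  11. (p8 OR p2 OR NOT p5) — p8 is true.
  12. (NOT p5 OR NOT p7 OR p8) — p8 is true.
  13. (p5 OR NOT p6) — NOT p6 is true.
  14. (p2 OR p8 OR NOT p4) — p8 is true.
  15. (p8 OR NOT p4 OR NOT p5) — p8 is true.
  16. (p7 OR NOT p6) — NOT p6 is true.
  17. (p3 OR NOT p6) — NOT p6 is true.
  18. (NOT p4 OR p2 OR p3) — NOT p4 is true.
  19. (NOT p1 OR NOT p4) — NOT p4 is true.
  20. (p7 OR NOT p4) — NOT p4 is true.
  21. (NOT p5 OR NOT p7 OR NOT p6) — NOT p6 is true.
  22. (p1 OR NOT p4) — p1 is true.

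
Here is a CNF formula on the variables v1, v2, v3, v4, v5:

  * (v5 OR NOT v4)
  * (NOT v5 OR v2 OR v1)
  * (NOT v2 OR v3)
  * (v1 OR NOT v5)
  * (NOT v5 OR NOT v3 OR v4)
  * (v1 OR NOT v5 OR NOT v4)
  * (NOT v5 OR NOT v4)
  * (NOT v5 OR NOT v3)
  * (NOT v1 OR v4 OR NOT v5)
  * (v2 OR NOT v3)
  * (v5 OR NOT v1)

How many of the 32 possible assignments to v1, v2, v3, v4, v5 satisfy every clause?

The models are:
  v1=0 v2=0 v3=0 v4=0 v5=0
  v1=0 v2=1 v3=1 v4=0 v5=0
That's 2 in total.

2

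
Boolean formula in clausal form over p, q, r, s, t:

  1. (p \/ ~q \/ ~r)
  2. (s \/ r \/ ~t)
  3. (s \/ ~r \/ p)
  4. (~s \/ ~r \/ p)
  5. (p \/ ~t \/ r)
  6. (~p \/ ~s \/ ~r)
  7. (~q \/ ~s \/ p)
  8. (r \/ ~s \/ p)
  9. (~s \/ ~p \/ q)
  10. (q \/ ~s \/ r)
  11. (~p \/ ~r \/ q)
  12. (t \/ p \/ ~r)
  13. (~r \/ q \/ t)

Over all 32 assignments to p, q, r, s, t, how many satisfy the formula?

Split on r, then p.
  r=T, p=T: remaining (q,s,t) ∈ {(T,F,F); (T,F,T)} — 2.
  r=T, p=F: a clause becomes empty — 0.
  r=F, p=T: remaining (q,s,t) ∈ {(F,F,F); (T,F,F); (T,T,F); (T,T,T)} — 4.
  r=F, p=F: remaining (q,s,t) ∈ {(F,F,F); (T,F,F)} — 2.
Total: 2 + 0 + 4 + 2 = 8.

8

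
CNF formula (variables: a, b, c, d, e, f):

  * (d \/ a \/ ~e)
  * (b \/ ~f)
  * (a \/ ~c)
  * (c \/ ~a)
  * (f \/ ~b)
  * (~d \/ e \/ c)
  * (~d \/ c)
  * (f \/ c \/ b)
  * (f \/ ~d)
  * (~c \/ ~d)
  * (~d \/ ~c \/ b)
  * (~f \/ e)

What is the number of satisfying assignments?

3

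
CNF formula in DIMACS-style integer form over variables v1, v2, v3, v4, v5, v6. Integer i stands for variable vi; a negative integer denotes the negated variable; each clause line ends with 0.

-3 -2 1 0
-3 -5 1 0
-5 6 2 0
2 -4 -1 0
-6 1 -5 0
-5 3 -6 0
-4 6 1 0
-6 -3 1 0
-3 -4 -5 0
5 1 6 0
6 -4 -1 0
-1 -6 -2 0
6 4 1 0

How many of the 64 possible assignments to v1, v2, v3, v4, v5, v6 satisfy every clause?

Case analysis on v1 and v6:
  v1=1, v6=1: remaining (v2,v3,v4,v5) ∈ {(0,0,0,0); (0,1,0,0); (0,1,0,1)} — 3.
  v1=1, v6=0: v3 free; 3 ways for (v2,v4,v5) × 2^1 = 6.
  v1=0, v6=1: remaining (v2,v3,v4,v5) ∈ {(0,0,0,0); (0,0,1,0); (1,0,0,0); (1,0,1,0)} — 4.
  v1=0, v6=0: a clause becomes empty — 0.
Total: 3 + 6 + 4 + 0 = 13.

13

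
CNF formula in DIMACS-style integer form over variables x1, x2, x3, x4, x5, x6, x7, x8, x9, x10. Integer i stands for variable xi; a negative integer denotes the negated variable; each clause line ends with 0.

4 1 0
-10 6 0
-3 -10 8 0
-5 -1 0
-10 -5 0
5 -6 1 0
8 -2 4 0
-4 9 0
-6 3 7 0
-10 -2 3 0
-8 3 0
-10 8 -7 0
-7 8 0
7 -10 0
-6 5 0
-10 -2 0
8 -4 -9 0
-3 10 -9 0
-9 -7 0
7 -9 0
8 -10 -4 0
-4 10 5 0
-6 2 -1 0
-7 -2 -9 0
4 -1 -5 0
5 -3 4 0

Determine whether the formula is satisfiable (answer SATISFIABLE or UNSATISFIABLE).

Branch on x1: take x1 = True.
  then x5 is forced to False.
  then x6 is forced to False.
  then x10 is forced to False.
  then x4 is forced to False.
  then x3 is forced to False.
  then x8 is forced to False.
  then x2 is forced to False.
  then x7 is forced to False.
  then x9 is forced to False.
So x1=1, x2=0, x3=0, x4=0, x5=0, x6=0, x7=0, x8=0, x9=0, x10=0 is a satisfying assignment.

SATISFIABLE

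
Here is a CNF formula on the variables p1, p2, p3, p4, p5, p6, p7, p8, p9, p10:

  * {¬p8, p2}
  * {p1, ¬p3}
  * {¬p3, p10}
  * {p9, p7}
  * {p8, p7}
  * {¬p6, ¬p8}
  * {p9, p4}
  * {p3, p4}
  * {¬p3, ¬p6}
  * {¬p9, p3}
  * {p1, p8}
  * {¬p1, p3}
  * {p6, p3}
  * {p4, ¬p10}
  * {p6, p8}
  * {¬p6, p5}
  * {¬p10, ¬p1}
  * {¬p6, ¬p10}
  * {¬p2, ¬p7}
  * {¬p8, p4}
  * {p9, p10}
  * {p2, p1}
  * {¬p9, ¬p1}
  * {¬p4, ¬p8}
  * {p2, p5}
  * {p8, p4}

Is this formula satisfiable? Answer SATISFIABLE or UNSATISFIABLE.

p8 = True:
  propagation gives p2=True, p6=False, p3=True, p1=True; an empty clause results — contradiction.
p8 = False:
  propagation gives p7=True, p1=True, p3=True, p10=True; an empty clause results — contradiction.
Every branch closes, so no satisfying assignment exists.

UNSATISFIABLE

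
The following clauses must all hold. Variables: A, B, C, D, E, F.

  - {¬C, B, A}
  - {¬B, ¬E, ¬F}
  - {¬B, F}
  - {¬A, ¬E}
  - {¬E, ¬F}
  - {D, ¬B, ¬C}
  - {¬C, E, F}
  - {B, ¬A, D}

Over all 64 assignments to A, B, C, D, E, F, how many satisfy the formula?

15

Split on B, then E.
  B=1, E=1: a clause becomes empty — 0.
  B=1, E=0: A free; 3 ways for (C,D,F) × 2^1 = 6.
  B=0, E=1: remaining (A,C,D,F) ∈ {(0,0,0,0); (0,0,1,0)} — 2.
  B=0, E=0: 7 of the 16 assignments to (A,C,D,F) work.
Total: 0 + 6 + 2 + 7 = 15.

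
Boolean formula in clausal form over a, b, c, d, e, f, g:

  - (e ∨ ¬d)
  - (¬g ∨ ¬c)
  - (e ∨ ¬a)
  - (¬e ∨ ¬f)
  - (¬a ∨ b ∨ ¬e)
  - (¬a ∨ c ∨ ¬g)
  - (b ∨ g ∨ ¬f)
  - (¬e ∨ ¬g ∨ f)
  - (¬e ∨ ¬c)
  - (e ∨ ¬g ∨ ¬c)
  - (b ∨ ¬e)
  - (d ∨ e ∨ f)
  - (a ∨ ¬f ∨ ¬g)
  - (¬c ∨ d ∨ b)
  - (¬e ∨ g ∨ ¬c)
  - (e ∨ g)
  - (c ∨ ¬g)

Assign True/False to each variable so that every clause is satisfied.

b occurs only positively in the remaining clauses — set b = True.
Branch on a: take a = True.
  then e is forced to True.
  then f is forced to False.
  then g is forced to False.
  then c is forced to False.
d is now unconstrained; take d = True.
Every clause has at least one true literal under this assignment.
Check each clause:
  1. (e ∨ ¬d) — e is true.
  2. (¬g ∨ ¬c) — ¬g is true.
  3. (¬a ∨ e) — e is true.
  4. (¬f ∨ ¬e) — ¬f is true.
  5. (b ∨ ¬a ∨ ¬e) — b is true.
  6. (¬a ∨ c ∨ ¬g) — ¬g is true.
  7. (¬f ∨ g ∨ b) — ¬f is true.
  8. (¬g ∨ ¬e ∨ f) — ¬g is true.
  9. (¬c ∨ ¬e) — ¬c is true.
  10. (¬c ∨ e ∨ ¬g) — ¬g is true.
  11. (b ∨ ¬e) — b is true.
  12. (f ∨ e ∨ d) — d is true.
  13. (¬f ∨ a ∨ ¬g) — ¬g is true.
  14. (d ∨ ¬c ∨ b) — b is true.
  15. (¬c ∨ g ∨ ¬e) — ¬c is true.
  16. (e ∨ g) — e is true.
  17. (c ∨ ¬g) — ¬g is true.

a=True, b=True, c=False, d=True, e=True, f=False, g=False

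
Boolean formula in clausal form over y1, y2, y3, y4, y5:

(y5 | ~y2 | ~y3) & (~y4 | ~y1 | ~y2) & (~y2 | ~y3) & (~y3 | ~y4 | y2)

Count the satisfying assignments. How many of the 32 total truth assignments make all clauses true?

Split on y2, then y3.
  y2=1, y3=1: a clause becomes empty — 0.
  y2=1, y3=0: y5 free; 3 ways for (y1,y4) × 2^1 = 6.
  y2=0, y3=1: remaining (y1,y4,y5) ∈ {(0,0,0); (0,0,1); (1,0,0); (1,0,1)} — 4.
  y2=0, y3=0: y1, y4, y5 free → 2^3 = 8.
Total: 0 + 6 + 4 + 8 = 18.

18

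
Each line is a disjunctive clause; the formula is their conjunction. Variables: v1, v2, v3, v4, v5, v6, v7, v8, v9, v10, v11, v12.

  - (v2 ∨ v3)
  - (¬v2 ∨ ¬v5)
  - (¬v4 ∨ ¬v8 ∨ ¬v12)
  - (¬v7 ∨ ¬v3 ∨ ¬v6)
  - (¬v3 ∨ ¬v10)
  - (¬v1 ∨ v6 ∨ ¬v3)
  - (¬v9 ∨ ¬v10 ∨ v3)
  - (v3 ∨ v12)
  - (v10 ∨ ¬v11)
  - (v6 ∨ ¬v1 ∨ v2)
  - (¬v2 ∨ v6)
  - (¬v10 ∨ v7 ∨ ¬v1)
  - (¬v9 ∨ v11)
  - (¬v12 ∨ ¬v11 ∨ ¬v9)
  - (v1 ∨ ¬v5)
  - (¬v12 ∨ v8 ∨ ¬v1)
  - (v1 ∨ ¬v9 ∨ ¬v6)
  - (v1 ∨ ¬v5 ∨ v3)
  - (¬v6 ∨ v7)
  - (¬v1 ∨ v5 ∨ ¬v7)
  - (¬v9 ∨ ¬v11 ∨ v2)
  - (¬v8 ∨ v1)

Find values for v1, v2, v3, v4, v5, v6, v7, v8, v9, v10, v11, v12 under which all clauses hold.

v1=F, v2=F, v3=T, v4=T, v5=F, v6=F, v7=F, v8=F, v9=F, v10=F, v11=F, v12=F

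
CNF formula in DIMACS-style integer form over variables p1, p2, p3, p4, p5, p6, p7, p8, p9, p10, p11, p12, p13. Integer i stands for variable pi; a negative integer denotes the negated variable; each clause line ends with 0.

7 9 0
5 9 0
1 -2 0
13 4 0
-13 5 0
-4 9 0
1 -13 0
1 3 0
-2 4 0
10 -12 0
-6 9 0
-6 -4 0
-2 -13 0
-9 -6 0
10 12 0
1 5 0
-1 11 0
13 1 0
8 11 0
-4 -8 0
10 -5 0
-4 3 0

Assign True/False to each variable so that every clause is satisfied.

Pure literal: p2 appears only negated; assign p2 = False.
p6 occurs only negated in the remaining clauses — set p6 = False.
Branch on p1: take p1 = True.
  then p11 is forced to True.
Try p3 = False.
  then p4 is forced to False.
  then p13 is forced to True.
  then p5 is forced to True.
  then p10 is forced to True.
Try p7 = True.
p8, p9, p12 are now unconstrained; take p8 = True, p9 = True, p12 = True.
Every clause has at least one true literal under this assignment.

p1 = 1, p2 = 0, p3 = 0, p4 = 0, p5 = 1, p6 = 0, p7 = 1, p8 = 1, p9 = 1, p10 = 1, p11 = 1, p12 = 1, p13 = 1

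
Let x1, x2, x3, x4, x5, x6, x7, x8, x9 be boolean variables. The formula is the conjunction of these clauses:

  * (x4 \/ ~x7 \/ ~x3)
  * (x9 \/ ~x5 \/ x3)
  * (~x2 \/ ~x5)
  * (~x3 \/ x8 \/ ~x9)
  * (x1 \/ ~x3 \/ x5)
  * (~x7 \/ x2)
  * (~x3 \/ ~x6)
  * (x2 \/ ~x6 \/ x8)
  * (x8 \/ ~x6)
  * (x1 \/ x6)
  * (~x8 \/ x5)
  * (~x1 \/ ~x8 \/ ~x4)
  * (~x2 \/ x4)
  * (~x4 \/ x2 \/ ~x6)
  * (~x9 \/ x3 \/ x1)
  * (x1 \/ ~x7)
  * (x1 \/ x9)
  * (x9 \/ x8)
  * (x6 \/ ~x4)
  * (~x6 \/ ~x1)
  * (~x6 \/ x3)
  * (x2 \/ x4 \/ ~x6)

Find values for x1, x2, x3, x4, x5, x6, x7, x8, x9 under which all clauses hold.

x1 = True, x2 = False, x3 = True, x4 = False, x5 = True, x6 = False, x7 = False, x8 = True, x9 = True

Pure literal: x7 appears only negated; assign x7 = False.
Try x1 = True.
  then x6 is forced to False.
  then x4 is forced to False.
  then x2 is forced to False.
Branch on x3: take x3 = True.
The remaining clauses are satisfied by x5 = True, x8 = True, x9 = True.
Check each clause:
  1. (~x3 \/ x4 \/ ~x7) — ~x7 is true.
  2. (~x5 \/ x9 \/ x3) — x9 is true.
  3. (~x5 \/ ~x2) — ~x2 is true.
  4. (~x3 \/ x8 \/ ~x9) — x8 is true.
  5. (x5 \/ x1 \/ ~x3) — x5 is true.
  6. (~x7 \/ x2) — ~x7 is true.
  7. (~x6 \/ ~x3) — ~x6 is true.
  8. (~x6 \/ x2 \/ x8) — x8 is true.
  9. (x8 \/ ~x6) — x8 is true.
  10. (x6 \/ x1) — x1 is true.
  11. (~x8 \/ x5) — x5 is true.
  12. (~x4 \/ ~x1 \/ ~x8) — ~x4 is true.
  13. (~x2 \/ x4) — ~x2 is true.
  14. (x2 \/ ~x6 \/ ~x4) — ~x6 is true.
  15. (x1 \/ x3 \/ ~x9) — x1 is true.
  16. (~x7 \/ x1) — x1 is true.
  17. (x9 \/ x1) — x1 is true.
  18. (x9 \/ x8) — x8 is true.
  19. (~x4 \/ x6) — ~x4 is true.
  20. (~x6 \/ ~x1) — ~x6 is true.
  21. (~x6 \/ x3) — ~x6 is true.
  22. (x2 \/ x4 \/ ~x6) — ~x6 is true.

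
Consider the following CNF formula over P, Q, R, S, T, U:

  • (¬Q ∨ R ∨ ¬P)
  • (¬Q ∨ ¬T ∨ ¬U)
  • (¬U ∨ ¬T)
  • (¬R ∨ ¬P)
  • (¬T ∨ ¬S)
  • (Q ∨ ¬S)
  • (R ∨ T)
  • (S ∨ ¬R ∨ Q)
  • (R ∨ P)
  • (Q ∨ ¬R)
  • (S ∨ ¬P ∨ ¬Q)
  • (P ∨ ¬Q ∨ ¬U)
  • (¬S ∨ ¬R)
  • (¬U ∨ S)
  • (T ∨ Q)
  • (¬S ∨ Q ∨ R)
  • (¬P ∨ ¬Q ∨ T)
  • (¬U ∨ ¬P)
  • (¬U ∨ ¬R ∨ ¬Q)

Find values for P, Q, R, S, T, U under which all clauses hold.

P = 1, Q = 0, R = 0, S = 0, T = 1, U = 0

Check each clause:
  1. (R ∨ ¬P ∨ ¬Q) — ¬Q is true.
  2. (¬T ∨ ¬Q ∨ ¬U) — ¬U is true.
  3. (¬U ∨ ¬T) — ¬U is true.
  4. (¬P ∨ ¬R) — ¬R is true.
  5. (¬S ∨ ¬T) — ¬S is true.
  6. (Q ∨ ¬S) — ¬S is true.
  7. (R ∨ T) — T is true.
  8. (¬R ∨ S ∨ Q) — ¬R is true.
  9. (P ∨ R) — P is true.
  10. (¬R ∨ Q) — ¬R is true.
  11. (¬P ∨ ¬Q ∨ S) — ¬Q is true.
  12. (¬U ∨ ¬Q ∨ P) — P is true.
  13. (¬S ∨ ¬R) — ¬S is true.
  14. (¬U ∨ S) — ¬U is true.
  15. (T ∨ Q) — T is true.
  16. (Q ∨ R ∨ ¬S) — ¬S is true.
  17. (¬P ∨ T ∨ ¬Q) — T is true.
  18. (¬P ∨ ¬U) — ¬U is true.
  19. (¬Q ∨ ¬R ∨ ¬U) — ¬U is true.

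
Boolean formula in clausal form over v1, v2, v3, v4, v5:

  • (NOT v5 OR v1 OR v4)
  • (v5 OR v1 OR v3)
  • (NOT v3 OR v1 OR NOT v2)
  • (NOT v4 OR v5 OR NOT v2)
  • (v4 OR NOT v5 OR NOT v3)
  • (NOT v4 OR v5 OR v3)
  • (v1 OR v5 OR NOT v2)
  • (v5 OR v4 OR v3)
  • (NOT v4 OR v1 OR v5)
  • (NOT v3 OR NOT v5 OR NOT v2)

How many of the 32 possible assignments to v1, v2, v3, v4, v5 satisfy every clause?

12

Split on v5, then v3.
  v5=T, v3=T: remaining (v1,v2,v4) ∈ {(F,F,T); (T,F,T)} — 2.
  v5=T, v3=F: v2 free; 3 ways for (v1,v4) × 2^1 = 6.
  v5=F, v3=T: remaining (v1,v2,v4) ∈ {(F,F,F); (T,F,F); (T,F,T); (T,T,F)} — 4.
  v5=F, v3=F: a clause becomes empty — 0.
Total: 2 + 6 + 4 + 0 = 12.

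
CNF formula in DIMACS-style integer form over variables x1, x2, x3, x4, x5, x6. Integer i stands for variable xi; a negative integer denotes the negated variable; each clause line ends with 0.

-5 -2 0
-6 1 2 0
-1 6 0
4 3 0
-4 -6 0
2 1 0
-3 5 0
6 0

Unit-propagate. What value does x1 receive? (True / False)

True

Unit clause (x6) sets x6 = True.
From (~x4 | ~x6) and x6 = True: x4 = False.
In (x4 | x3), x4 is now false; x3 must hold, so x3 = True.
In (~x3 | x5), ~x3 is now false; x5 must hold, so x5 = True.
(~x5 | ~x2) with x5 = True leaves only ~x2, so x2 = False.
(x1 | ~x6 | x2): since x6 = True, x2 = False, the clause reduces to (x1). x1 = True.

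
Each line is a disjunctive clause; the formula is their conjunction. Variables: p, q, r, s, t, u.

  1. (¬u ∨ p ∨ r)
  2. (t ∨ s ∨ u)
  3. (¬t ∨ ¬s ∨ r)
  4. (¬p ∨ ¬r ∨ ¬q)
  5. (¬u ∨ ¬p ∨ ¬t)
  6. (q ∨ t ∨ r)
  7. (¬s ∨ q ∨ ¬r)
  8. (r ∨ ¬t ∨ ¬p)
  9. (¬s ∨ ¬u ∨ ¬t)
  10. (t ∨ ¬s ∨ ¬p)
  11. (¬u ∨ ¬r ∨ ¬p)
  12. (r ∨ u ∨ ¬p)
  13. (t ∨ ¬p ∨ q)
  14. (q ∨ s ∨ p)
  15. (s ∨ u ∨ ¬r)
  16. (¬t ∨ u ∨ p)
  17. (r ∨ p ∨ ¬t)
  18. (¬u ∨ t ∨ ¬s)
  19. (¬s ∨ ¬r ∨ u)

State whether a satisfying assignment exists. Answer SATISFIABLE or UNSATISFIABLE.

SATISFIABLE

Set p = False and propagate.
Branch on q: take q = True.
For the remaining variables, r = True, s = False, t = True, u = True works.
So p=0, q=1, r=1, s=0, t=1, u=1 is a satisfying assignment.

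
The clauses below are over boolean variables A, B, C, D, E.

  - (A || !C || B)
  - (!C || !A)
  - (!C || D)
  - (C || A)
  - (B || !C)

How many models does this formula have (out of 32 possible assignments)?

10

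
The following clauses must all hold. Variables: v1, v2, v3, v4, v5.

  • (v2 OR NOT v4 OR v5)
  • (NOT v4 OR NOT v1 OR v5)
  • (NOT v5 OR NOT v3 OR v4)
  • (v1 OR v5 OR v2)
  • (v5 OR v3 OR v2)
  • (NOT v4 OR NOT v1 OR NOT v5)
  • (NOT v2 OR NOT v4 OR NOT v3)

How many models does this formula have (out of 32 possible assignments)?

13

Split on v5, then v4.
  v5=1, v4=1: remaining (v1,v2,v3) ∈ {(0,0,0); (0,0,1); (0,1,0)} — 3.
  v5=1, v4=0: remaining (v1,v2,v3) ∈ {(0,0,0); (0,1,0); (1,0,0); (1,1,0)} — 4.
  v5=0, v4=1: remaining (v1,v2,v3) ∈ {(0,1,0)} — 1.
  v5=0, v4=0: 5 of the 8 assignments to (v1,v2,v3) work.
Total: 3 + 4 + 1 + 5 = 13.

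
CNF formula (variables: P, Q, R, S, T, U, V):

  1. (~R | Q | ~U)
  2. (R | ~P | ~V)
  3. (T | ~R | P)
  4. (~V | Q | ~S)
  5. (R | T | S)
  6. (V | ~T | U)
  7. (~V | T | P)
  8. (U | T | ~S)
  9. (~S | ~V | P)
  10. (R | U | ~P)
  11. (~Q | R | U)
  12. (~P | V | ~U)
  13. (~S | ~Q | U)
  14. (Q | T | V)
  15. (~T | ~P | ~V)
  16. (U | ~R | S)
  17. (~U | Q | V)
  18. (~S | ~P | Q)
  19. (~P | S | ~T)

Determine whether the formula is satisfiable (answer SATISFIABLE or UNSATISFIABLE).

SATISFIABLE

Branch on P: take P = True.
The remaining clauses are satisfied by Q = True, R = True, S = True, T = False, U = True, V = True.
Every clause has at least one true literal under this assignment.
So P=T, Q=T, R=T, S=T, T=F, U=T, V=T is a satisfying assignment.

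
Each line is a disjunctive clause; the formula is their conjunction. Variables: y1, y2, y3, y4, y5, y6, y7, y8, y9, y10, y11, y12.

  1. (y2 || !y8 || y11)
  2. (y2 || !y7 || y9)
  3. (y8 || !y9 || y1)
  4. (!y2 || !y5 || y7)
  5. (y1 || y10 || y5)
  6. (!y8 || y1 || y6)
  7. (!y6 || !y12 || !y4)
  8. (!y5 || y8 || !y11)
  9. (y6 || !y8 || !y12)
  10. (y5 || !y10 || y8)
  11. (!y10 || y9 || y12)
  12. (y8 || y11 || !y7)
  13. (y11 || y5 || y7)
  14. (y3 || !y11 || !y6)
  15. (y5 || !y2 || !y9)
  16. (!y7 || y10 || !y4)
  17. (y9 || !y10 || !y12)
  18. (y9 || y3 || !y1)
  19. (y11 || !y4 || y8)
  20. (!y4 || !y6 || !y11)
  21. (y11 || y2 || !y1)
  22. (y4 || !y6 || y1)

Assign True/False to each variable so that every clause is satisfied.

y1 = 1, y2 = 1, y3 = 1, y4 = 0, y5 = 0, y6 = 1, y7 = 1, y8 = 0, y9 = 0, y10 = 0, y11 = 1, y12 = 1

Check each clause:
  1. (!y8 || y11 || y2) — !y8 is true.
  2. (!y7 || y9 || y2) — y2 is true.
  3. (!y9 || y8 || y1) — y1 is true.
  4. (y7 || !y2 || !y5) — !y5 is true.
  5. (y1 || y5 || y10) — y1 is true.
  6. (y1 || !y8 || y6) — !y8 is true.
  7. (!y6 || !y12 || !y4) — !y4 is true.
  8. (!y11 || y8 || !y5) — !y5 is true.
  9. (!y8 || y6 || !y12) — !y8 is true.
  10. (y5 || y8 || !y10) — !y10 is true.
  11. (y12 || !y10 || y9) — y12 is true.
  12. (y8 || !y7 || y11) — y11 is true.
  13. (y5 || y11 || y7) — y11 is true.
  14. (!y6 || y3 || !y11) — y3 is true.
  15. (!y2 || !y9 || y5) — !y9 is true.
  16. (y10 || !y4 || !y7) — !y4 is true.
  17. (!y10 || !y12 || y9) — !y10 is true.
  18. (y3 || y9 || !y1) — y3 is true.
  19. (y11 || !y4 || y8) — y11 is true.
  20. (!y4 || !y11 || !y6) — !y4 is true.
  21. (y2 || !y1 || y11) — y2 is true.
  22. (!y6 || y4 || y1) — y1 is true.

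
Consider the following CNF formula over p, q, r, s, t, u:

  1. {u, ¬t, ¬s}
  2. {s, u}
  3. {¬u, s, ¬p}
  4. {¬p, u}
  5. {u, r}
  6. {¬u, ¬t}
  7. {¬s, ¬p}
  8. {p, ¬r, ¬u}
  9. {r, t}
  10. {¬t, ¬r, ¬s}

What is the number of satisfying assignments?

Satisfying assignments:
  p=0 q=0 r=1 s=1 t=0 u=0
  p=0 q=1 r=1 s=1 t=0 u=0
Count: 2.

2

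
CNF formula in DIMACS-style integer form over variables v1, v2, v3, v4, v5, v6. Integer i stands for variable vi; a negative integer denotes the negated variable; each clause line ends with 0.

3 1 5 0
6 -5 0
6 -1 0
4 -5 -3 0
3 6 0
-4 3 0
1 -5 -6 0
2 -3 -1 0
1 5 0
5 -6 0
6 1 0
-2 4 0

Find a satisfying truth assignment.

v1=T, v2=T, v3=T, v4=T, v5=T, v6=T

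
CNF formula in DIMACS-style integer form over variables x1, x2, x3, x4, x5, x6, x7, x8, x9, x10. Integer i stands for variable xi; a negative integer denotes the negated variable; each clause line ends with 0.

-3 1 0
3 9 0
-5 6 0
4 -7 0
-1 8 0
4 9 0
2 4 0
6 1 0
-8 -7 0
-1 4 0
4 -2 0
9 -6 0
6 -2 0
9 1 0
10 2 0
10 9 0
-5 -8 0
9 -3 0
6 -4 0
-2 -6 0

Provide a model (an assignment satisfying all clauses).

x1=F, x2=F, x3=F, x4=T, x5=T, x6=T, x7=F, x8=F, x9=T, x10=T

x7 occurs only negated in the remaining clauses — set x7 = False.
Pure literal: x9 appears only positively; assign x9 = True.
Try x1 = False.
  then x3 is forced to False.
  then x6 is forced to True.
  then x2 is forced to False.
  then x4 is forced to True.
  then x10 is forced to True.
For the remaining variables, x5 = True, x8 = False works.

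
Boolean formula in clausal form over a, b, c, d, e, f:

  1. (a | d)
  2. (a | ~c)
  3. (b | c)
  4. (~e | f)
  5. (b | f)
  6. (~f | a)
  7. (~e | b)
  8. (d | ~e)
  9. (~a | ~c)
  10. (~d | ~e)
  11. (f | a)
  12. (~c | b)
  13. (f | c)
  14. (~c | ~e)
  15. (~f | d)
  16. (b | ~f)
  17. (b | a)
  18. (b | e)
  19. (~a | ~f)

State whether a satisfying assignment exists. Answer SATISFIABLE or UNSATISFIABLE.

UNSATISFIABLE

f = True:
  propagation gives a=True; an empty clause results — contradiction.
f = False:
  propagation gives e=False, b=True, a=True, c=False; an empty clause results — contradiction.
Every branch closes, so no satisfying assignment exists.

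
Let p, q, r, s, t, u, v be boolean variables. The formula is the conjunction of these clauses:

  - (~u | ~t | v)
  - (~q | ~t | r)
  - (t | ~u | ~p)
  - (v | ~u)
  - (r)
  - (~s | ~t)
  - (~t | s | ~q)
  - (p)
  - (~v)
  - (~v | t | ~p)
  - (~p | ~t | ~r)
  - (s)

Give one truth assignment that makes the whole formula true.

Unit propagation: (r) forces r = True.
The clause (p) is unit: p must be True.
(~v) is a unit clause, so v = False.
The clause (~u) is unit: u must be False.
(~t) is a unit clause, so t = False.
The clause (s) is unit: s must be True.
q is now unconstrained; take q = True.

p=True, q=True, r=True, s=True, t=False, u=False, v=False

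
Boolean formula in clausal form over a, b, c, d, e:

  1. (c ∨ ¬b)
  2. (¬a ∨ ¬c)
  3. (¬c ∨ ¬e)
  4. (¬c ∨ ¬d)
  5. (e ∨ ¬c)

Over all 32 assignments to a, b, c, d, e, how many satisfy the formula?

8

The models are:
  a=0 b=0 c=0 d=0 e=0
  a=0 b=0 c=0 d=0 e=1
  a=0 b=0 c=0 d=1 e=0
  a=0 b=0 c=0 d=1 e=1
  a=1 b=0 c=0 d=0 e=0
  a=1 b=0 c=0 d=0 e=1
  a=1 b=0 c=0 d=1 e=0
  a=1 b=0 c=0 d=1 e=1
That's 8 in total.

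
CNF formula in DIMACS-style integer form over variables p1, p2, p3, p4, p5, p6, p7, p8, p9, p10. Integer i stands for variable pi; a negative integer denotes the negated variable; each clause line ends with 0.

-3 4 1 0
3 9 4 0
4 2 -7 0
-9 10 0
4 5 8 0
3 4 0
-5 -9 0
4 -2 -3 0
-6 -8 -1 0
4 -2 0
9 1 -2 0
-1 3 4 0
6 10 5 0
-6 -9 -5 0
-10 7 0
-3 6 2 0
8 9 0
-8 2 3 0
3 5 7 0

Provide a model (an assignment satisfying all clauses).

p1=F  p2=F  p3=T  p4=T  p5=F  p6=T  p7=T  p8=T  p9=F  p10=F

Check each clause:
  1. (p1 ∨ p4 ∨ ¬p3) — p4 is true.
  2. (p3 ∨ p4 ∨ p9) — p3 is true.
  3. (p2 ∨ p4 ∨ ¬p7) — p4 is true.
  4. (p10 ∨ ¬p9) — ¬p9 is true.
  5. (p8 ∨ p4 ∨ p5) — p8 is true.
  6. (p4 ∨ p3) — p3 is true.
  7. (¬p5 ∨ ¬p9) — ¬p5 is true.
  8. (¬p2 ∨ p4 ∨ ¬p3) — p4 is true.
  9. (¬p8 ∨ ¬p1 ∨ ¬p6) — ¬p1 is true.
  10. (p4 ∨ ¬p2) — p4 is true.
  11. (p9 ∨ p1 ∨ ¬p2) — ¬p2 is true.
  12. (p3 ∨ ¬p1 ∨ p4) — p3 is true.
  13. (p10 ∨ p5 ∨ p6) — p6 is true.
  14. (¬p5 ∨ ¬p6 ∨ ¬p9) — ¬p5 is true.
  15. (p7 ∨ ¬p10) — ¬p10 is true.
  16. (p2 ∨ p6 ∨ ¬p3) — p6 is true.
  17. (p8 ∨ p9) — p8 is true.
  18. (p3 ∨ ¬p8 ∨ p2) — p3 is true.
  19. (p7 ∨ p5 ∨ p3) — p3 is true.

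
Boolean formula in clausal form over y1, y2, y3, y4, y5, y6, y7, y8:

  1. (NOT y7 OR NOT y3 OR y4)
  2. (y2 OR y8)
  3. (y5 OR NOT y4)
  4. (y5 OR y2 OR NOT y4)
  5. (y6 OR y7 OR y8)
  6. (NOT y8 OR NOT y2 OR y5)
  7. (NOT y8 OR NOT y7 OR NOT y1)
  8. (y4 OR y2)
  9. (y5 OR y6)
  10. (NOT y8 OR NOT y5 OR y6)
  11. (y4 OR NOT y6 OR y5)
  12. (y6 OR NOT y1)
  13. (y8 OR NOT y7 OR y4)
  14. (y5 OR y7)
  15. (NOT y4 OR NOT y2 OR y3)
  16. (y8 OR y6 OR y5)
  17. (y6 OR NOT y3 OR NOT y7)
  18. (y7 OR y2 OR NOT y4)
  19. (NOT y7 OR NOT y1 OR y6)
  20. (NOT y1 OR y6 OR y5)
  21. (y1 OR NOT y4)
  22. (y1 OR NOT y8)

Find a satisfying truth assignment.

y1=T, y2=T, y3=T, y4=F, y5=T, y6=T, y7=F, y8=F

Branch on y1: take y1 = True.
  then y6 is forced to True.
For the remaining variables, y2 = True, y3 = True, y4 = False, y5 = True, y7 = False, y8 = False works.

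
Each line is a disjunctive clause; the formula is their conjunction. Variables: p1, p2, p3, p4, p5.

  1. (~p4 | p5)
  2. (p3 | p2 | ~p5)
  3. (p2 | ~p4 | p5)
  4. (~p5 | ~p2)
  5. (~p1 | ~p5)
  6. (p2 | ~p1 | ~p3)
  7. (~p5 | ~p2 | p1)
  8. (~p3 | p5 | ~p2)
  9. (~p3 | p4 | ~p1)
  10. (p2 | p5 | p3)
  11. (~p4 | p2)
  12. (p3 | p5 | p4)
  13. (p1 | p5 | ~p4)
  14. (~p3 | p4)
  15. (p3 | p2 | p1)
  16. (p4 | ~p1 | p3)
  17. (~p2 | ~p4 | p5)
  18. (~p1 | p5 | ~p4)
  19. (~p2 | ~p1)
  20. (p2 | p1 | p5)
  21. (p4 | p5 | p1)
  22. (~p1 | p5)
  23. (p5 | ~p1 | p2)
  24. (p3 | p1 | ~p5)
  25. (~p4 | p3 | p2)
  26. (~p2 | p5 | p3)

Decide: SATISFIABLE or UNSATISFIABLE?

p5 = True:
  propagation gives p2=False, p3=True, p1=False, p4=False; an empty clause results — contradiction.
p5 = False:
  propagation gives p4=False, p3=True; an empty clause results — contradiction.
Every branch closes, so no satisfying assignment exists.

UNSATISFIABLE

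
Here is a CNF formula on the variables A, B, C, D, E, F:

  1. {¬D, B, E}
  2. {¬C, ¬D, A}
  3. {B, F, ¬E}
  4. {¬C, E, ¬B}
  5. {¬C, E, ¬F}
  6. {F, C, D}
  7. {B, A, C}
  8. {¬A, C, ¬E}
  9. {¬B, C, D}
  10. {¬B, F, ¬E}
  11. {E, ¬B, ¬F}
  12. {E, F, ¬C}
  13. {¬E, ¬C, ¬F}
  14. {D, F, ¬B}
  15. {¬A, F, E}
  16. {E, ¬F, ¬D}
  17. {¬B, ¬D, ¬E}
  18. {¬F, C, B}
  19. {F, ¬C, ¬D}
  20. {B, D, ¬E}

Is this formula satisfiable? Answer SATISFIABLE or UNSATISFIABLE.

SATISFIABLE

Try A = False.
Branch on B: take B = True.
Branch on C: take C = False.
  then D is forced to True.
  then E is forced to False.
  then F is forced to False.
So A=False, B=True, C=False, D=True, E=False, F=False is a satisfying assignment.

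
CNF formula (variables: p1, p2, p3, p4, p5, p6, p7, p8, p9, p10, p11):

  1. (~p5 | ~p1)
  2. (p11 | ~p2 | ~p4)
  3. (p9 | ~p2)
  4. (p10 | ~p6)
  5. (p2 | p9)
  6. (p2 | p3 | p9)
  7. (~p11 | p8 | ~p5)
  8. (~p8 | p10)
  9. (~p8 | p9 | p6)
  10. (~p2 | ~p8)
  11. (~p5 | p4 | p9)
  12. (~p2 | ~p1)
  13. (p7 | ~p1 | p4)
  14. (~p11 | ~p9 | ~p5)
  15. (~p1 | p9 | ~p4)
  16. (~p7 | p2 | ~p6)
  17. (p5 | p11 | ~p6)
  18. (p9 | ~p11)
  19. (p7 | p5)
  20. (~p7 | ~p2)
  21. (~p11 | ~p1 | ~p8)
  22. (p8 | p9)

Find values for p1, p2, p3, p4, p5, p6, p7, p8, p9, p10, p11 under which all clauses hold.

p1 occurs only negated in the remaining clauses — set p1 = False.
p3 occurs only positively in the remaining clauses — set p3 = True.
Try p2 = False.
  then p9 is forced to True.
Try p5 = True.
  then p11 is forced to False.
Try p6 = False.
The remaining clauses are satisfied by p4 = False, p7 = False, p8 = False, p10 = False.

p1 = False, p2 = False, p3 = True, p4 = False, p5 = True, p6 = False, p7 = False, p8 = False, p9 = True, p10 = False, p11 = False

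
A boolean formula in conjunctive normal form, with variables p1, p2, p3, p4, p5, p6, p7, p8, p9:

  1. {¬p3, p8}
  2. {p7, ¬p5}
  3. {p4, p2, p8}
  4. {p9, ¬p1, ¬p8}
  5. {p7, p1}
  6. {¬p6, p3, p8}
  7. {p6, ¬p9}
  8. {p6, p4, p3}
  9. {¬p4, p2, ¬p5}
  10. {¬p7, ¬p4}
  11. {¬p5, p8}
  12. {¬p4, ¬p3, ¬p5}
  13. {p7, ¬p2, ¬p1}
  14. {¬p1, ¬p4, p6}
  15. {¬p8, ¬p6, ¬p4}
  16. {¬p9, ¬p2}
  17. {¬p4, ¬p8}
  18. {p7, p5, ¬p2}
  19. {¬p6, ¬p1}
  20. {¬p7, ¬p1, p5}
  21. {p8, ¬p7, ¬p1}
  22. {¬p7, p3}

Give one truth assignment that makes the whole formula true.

Set p1 = False and propagate.
  then p7 is forced to True.
  then p4 is forced to False.
  then p3 is forced to True.
  then p8 is forced to True.
For the remaining variables, p2 = True, p5 = True, p6 = True, p9 = False works.
Every clause has at least one true literal under this assignment.

p1=False, p2=True, p3=True, p4=False, p5=True, p6=True, p7=True, p8=True, p9=False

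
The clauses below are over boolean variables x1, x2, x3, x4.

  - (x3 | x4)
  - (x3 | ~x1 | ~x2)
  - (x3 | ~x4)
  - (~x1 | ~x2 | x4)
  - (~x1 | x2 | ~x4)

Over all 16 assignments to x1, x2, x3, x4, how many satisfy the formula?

Satisfying assignments:
  x1=F x2=F x3=T x4=F
  x1=F x2=F x3=T x4=T
  x1=F x2=T x3=T x4=F
  x1=F x2=T x3=T x4=T
  x1=T x2=F x3=T x4=F
  x1=T x2=T x3=T x4=T
That's 6 in total.

6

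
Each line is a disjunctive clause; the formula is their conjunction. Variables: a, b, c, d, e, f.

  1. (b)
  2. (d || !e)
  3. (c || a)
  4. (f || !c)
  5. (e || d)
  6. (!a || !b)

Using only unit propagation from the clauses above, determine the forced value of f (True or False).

True

(b) is a unit clause: b = True.
(!b || !a) with b = True leaves only !a, so a = False.
In (a || c), a is now false; c must hold, so c = True.
In (!c || f), !c is now false; f must hold, so f = True.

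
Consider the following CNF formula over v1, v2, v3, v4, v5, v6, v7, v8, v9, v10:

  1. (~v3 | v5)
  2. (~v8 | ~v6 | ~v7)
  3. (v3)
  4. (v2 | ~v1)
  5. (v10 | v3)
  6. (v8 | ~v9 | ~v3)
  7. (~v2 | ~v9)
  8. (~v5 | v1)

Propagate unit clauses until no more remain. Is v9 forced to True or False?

False

Unit clause (v3) sets v3 = True.
(~v3 | v5): since v3 = True, the clause reduces to (v5). v5 = True.
(v1 | ~v5): since v5 = True, the clause reduces to (v1). v1 = True.
(v2 | ~v1) with v1 = True leaves only v2, so v2 = True.
(~v9 | ~v2) with v2 = True leaves only ~v9, so v9 = False.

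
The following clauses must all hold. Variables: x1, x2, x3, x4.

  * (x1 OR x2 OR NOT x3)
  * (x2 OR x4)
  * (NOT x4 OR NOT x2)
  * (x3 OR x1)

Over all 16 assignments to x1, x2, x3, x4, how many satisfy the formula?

5

Satisfying assignments:
  x1=0 x2=1 x3=1 x4=0
  x1=1 x2=0 x3=0 x4=1
  x1=1 x2=0 x3=1 x4=1
  x1=1 x2=1 x3=0 x4=0
  x1=1 x2=1 x3=1 x4=0
Count: 5.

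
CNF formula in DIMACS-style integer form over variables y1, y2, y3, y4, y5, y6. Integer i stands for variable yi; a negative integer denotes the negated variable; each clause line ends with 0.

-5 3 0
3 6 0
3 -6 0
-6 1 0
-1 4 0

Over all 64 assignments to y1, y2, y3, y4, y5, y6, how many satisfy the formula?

16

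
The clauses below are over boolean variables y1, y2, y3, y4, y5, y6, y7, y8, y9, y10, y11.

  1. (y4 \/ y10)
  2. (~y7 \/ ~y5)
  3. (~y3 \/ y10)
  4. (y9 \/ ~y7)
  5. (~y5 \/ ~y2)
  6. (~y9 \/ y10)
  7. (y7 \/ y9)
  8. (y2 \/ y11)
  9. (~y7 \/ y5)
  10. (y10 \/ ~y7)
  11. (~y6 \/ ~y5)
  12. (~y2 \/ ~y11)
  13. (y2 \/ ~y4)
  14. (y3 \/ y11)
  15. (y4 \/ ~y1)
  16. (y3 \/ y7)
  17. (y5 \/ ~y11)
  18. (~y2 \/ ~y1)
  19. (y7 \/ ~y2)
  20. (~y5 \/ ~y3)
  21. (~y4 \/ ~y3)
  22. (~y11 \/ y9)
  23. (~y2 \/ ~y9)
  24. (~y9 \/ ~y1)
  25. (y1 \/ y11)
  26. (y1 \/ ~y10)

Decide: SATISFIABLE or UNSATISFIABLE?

UNSATISFIABLE

y2 = True:
  propagation gives y5=False, y7=False; an empty clause results — contradiction.
y2 = False:
  propagation gives y11=True, y4=False, y10=True, y1=False; an empty clause results — contradiction.
Every branch closes, so no satisfying assignment exists.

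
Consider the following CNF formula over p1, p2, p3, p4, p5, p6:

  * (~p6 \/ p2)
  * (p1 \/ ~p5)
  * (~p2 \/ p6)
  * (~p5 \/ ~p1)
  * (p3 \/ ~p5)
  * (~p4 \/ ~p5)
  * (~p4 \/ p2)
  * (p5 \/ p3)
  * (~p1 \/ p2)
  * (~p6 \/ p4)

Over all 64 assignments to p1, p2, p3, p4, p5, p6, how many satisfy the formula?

Satisfying assignments:
  p1=F p2=F p3=T p4=F p5=F p6=F
  p1=F p2=T p3=T p4=T p5=F p6=T
  p1=T p2=T p3=T p4=T p5=F p6=T
That's 3 in total.

3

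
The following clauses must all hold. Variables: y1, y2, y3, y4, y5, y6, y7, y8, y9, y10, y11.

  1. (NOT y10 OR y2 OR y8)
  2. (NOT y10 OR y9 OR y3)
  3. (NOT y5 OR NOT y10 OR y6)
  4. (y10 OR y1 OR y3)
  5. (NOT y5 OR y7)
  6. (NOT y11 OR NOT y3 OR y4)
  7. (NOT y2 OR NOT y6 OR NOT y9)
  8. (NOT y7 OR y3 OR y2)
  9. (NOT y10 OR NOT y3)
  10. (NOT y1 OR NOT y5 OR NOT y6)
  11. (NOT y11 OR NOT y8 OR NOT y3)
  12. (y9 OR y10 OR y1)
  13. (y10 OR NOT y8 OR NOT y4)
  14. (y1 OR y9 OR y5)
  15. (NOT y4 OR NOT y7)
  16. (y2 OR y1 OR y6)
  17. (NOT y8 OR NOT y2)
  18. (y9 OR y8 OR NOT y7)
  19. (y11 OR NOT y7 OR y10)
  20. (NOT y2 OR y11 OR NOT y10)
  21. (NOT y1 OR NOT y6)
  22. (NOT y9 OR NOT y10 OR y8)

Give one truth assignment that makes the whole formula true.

y1 = T, y2 = T, y3 = F, y4 = T, y5 = F, y6 = F, y7 = F, y8 = F, y9 = F, y10 = F, y11 = T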